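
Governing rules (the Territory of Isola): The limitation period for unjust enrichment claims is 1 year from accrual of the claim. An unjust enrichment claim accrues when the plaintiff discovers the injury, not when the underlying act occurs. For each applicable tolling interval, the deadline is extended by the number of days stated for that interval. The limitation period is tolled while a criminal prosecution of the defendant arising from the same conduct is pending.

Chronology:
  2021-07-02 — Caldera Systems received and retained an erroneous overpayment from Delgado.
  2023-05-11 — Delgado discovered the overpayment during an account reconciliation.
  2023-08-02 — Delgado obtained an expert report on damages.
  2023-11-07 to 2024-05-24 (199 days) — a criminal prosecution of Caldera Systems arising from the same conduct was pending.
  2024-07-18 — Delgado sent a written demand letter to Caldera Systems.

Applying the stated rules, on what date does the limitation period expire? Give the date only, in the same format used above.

2024-11-26

Accrual is tied to discovery, so the period began on 2023-05-11 rather than on 2021-07-02 when the act occurred.
Adding the 1 year base period to 2023-05-11 gives a deadline of 2024-05-11, before any tolling.
Because the pending criminal prosecution ran from 2023-11-07 to 2024-05-24, the deadline is extended by 199 days to 2024-11-26.
None of the other events listed affects the running of the period under the stated rules.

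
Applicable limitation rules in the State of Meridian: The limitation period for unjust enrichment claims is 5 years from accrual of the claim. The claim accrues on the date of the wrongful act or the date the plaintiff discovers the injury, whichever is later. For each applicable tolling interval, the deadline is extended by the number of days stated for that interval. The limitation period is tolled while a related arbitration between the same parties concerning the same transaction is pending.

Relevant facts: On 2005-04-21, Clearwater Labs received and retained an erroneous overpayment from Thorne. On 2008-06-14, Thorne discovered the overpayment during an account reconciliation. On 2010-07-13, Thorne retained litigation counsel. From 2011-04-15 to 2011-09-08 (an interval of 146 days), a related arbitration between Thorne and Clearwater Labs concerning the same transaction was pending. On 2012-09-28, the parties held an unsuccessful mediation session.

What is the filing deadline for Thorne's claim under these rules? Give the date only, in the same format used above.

Taking the later of the act (2005-04-21) and discovery (2008-06-14), the claim accrued on 2008-06-14.
Adding the 5 years base period to 2008-06-14 gives a deadline of 2013-06-14, before any tolling.
Because the pending related arbitration ran from 2011-04-15 to 2011-09-08, the deadline is extended by 146 days to 2013-11-07.
None of the other events listed affects the running of the period under the stated rules.

2013-11-07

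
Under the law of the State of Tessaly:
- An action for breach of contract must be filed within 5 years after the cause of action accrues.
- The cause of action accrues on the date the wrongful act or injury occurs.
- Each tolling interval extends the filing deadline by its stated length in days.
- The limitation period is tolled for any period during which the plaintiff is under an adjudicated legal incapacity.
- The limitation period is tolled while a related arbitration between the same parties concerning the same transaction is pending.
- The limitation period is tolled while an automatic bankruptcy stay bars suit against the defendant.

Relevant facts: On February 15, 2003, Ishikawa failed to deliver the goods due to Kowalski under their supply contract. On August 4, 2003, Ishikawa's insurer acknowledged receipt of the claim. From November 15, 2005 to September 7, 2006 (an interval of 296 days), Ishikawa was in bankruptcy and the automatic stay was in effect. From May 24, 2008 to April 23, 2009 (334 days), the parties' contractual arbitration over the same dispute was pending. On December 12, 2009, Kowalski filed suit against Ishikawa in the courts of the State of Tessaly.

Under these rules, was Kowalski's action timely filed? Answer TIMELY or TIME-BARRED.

The cause of action accrued on February 15, 2003, the date of the act.
Adding the 5 years base period to February 15, 2003 gives a deadline of February 15, 2008, before any tolling.
The automatic bankruptcy stay from November 15, 2005 to September 7, 2006 tolled the period for 296 days, extending the deadline to December 7, 2008.
Because the pending related arbitration ran from May 24, 2008 to April 23, 2009, the deadline is extended by 334 days to November 6, 2009.
Nothing else in the chronology tolls or restarts the period.
The December 12, 2009 filing falls after the November 6, 2009 deadline; the claim is time-barred.

TIME-BARRED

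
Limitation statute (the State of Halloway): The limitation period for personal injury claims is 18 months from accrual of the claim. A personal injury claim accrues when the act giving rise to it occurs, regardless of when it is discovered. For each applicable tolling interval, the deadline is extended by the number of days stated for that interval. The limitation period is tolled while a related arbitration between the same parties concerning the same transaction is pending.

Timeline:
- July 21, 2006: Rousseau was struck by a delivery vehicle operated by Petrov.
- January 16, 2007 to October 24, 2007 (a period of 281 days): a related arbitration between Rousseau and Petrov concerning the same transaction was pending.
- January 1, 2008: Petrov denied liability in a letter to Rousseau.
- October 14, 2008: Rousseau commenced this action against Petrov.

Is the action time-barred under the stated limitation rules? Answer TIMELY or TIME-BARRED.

The claim accrued on July 21, 2006, the date of the act.
Adding the 18 months base period to July 21, 2006 gives a deadline of January 21, 2008, before any tolling.
Because the pending related arbitration ran from January 16, 2007 to October 24, 2007, the deadline is extended by 281 days to October 28, 2008.
None of the other events listed affects the running of the period under the stated rules.
Rousseau filed on October 14, 2008, before the October 28, 2008 deadline, so the action is timely.

TIMELY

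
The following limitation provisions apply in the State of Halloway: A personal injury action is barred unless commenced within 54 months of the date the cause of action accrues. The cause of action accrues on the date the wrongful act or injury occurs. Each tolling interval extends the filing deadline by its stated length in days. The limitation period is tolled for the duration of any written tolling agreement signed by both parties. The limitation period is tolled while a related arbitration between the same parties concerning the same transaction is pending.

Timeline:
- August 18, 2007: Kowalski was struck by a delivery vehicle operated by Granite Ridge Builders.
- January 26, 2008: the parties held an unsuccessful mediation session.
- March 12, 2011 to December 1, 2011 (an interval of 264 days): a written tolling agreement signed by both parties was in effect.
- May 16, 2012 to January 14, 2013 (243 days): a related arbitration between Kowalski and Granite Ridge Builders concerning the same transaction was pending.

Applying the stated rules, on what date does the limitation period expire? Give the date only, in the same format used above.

July 9, 2013

The limitation period began to run on August 18, 2007.
54 months from August 18, 2007 is February 18, 2012.
The written tolling agreement from March 12, 2011 to December 1, 2011 tolled the period for 264 days, extending the deadline to November 8, 2012.
The pending related arbitration from May 16, 2012 to January 14, 2013 tolled the period for 243 days, extending the deadline to July 9, 2013.
None of the other events listed affects the running of the period under the stated rules.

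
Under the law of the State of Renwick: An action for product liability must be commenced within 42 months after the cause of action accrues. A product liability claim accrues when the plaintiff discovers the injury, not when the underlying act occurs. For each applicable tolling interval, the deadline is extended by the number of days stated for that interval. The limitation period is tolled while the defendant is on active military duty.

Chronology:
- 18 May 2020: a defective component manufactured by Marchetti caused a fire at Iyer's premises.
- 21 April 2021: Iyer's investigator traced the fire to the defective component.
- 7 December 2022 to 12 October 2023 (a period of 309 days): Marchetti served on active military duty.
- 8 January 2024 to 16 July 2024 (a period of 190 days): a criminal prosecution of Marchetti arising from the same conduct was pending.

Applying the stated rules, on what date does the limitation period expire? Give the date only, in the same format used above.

26 August 2025

Under the discovery rule, the claim accrued on 21 April 2021, when Iyer discovered the injury — not on the 18 May 2020 date of the underlying act.
Adding the 42 months base period to 21 April 2021 gives a deadline of 21 October 2024, before any tolling.
The defendant's active military service from 7 December 2022 to 12 October 2023 tolled the period for 309 days, extending the deadline to 26 August 2025.
No stated provision tolls the period for a criminal prosecution, so the interval from 8 January 2024 to 16 July 2024 has no effect on the deadline.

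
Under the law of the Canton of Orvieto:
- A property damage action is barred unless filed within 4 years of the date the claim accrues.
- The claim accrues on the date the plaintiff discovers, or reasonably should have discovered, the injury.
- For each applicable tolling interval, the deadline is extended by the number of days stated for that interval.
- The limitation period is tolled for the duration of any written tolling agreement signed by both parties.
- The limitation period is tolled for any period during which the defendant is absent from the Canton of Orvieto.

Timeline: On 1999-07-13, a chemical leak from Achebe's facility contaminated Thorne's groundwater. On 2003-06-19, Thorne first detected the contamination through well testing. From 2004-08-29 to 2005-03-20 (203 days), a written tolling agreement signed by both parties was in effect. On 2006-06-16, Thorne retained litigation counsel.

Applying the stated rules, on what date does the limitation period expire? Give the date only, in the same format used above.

Accrual is tied to discovery, so the period began on 2003-06-19 rather than on 1999-07-13 when the act occurred.
4 years from 2003-06-19 is 2007-06-19.
The written tolling agreement from 2004-08-29 to 2005-03-20 tolled the period for 203 days, extending the deadline to 2008-01-08.
Nothing else in the chronology tolls or restarts the period.

2008-01-08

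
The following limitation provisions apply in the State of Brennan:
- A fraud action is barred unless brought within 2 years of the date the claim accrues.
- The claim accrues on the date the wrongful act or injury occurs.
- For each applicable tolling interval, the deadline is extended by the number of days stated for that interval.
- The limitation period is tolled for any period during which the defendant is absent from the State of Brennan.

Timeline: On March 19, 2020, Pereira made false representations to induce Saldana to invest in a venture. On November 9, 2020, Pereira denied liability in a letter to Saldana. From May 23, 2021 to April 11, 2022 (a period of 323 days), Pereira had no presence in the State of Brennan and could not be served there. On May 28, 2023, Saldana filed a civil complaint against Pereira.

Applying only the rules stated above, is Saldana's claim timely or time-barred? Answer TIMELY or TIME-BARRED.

The claim accrued on March 19, 2020, the date of the act.
Adding the 2 years base period to March 19, 2020 gives a deadline of March 19, 2022, before any tolling.
The period was tolled for 323 days by the defendant's absence from the jurisdiction (May 23, 2021 to April 11, 2022), pushing the deadline to February 5, 2023.
None of the other events listed affects the running of the period under the stated rules.
Saldana filed on May 28, 2023, after the February 5, 2023 deadline, so the action is time-barred.

TIME-BARRED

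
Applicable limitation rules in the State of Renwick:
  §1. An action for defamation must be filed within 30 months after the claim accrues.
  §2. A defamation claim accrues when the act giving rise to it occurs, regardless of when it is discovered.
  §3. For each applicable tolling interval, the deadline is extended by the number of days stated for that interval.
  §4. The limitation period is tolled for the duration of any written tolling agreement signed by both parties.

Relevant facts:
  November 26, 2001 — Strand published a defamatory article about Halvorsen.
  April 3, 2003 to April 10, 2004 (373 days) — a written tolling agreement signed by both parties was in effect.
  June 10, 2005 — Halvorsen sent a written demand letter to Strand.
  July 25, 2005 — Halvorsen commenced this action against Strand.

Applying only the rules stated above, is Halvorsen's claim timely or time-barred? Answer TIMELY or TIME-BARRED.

TIME-BARRED

The claim accrued on November 26, 2001, the date of the act.
The untolled deadline — 30 months after November 26, 2001 — is May 26, 2004.
The period was tolled for 373 days by the written tolling agreement (April 3, 2003 to April 10, 2004), pushing the deadline to June 3, 2005.
The other events in the timeline have no effect on the limitation period under the stated rules.
The July 25, 2005 filing falls after the June 3, 2005 deadline; the claim is time-barred.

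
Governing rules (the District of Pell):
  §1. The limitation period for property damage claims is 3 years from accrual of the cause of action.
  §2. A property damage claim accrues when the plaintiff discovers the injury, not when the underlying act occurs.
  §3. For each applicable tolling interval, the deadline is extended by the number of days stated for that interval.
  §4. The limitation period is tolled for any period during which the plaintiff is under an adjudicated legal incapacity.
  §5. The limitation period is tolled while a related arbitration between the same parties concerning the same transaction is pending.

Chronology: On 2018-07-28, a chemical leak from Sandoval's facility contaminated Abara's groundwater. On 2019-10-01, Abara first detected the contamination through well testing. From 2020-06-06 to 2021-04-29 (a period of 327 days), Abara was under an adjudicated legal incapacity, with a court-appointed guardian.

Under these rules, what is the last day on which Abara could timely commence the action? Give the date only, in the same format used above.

Accrual is tied to discovery, so the period began on 2019-10-01 rather than on 2018-07-28 when the act occurred.
The untolled deadline — 3 years after 2019-10-01 — is 2022-10-01.
The plaintiff's legal incapacity from 2020-06-06 to 2021-04-29 tolled the period for 327 days, extending the deadline to 2023-08-24.

2023-08-24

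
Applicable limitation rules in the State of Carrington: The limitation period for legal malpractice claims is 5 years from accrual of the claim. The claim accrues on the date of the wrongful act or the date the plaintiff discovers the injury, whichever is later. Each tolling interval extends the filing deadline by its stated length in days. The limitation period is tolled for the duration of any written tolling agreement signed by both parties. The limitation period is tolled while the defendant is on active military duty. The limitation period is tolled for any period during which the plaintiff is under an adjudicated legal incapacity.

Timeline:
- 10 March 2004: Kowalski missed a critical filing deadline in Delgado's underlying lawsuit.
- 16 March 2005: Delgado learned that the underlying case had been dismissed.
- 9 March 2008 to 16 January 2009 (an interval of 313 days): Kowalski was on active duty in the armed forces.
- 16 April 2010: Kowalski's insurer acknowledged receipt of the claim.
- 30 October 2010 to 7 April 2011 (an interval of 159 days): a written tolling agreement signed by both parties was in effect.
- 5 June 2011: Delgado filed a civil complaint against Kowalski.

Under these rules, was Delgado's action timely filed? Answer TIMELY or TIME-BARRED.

TIMELY

Taking the later of the act (10 March 2004) and discovery (16 March 2005), the claim accrued on 16 March 2005.
5 years from 16 March 2005 is 16 March 2010.
The defendant's active military service from 9 March 2008 to 16 January 2009 tolled the period for 313 days, extending the deadline to 23 January 2011.
The written tolling agreement from 30 October 2010 to 7 April 2011 tolled the period for 159 days, extending the deadline to 1 July 2011.
The other events in the timeline have no effect on the limitation period under the stated rules.
The 5 June 2011 filing precedes the 1 July 2011 deadline; the claim is timely.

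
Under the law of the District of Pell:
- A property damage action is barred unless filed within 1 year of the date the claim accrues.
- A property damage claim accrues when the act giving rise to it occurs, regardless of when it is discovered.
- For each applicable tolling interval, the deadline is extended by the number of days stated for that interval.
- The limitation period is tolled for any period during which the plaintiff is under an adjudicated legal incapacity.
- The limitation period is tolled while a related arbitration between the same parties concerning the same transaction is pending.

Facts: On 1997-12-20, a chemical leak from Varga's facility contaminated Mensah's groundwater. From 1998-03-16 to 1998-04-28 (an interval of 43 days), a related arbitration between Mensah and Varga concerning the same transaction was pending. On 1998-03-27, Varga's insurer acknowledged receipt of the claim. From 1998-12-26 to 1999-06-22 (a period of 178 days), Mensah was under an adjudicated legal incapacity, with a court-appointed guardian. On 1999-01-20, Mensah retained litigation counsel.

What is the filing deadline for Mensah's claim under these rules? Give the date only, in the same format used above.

The claim accrued on 1997-12-20, when the wrongful act occurred.
Adding the 1 year base period to 1997-12-20 gives a deadline of 1998-12-20, before any tolling.
The period was tolled for 43 days by the pending related arbitration (1998-03-16 to 1998-04-28), pushing the deadline to 1999-02-01.
The period was tolled for 178 days by the plaintiff's legal incapacity (1998-12-26 to 1999-06-22), pushing the deadline to 1999-07-29.
Nothing else in the chronology tolls or restarts the period.

1999-07-29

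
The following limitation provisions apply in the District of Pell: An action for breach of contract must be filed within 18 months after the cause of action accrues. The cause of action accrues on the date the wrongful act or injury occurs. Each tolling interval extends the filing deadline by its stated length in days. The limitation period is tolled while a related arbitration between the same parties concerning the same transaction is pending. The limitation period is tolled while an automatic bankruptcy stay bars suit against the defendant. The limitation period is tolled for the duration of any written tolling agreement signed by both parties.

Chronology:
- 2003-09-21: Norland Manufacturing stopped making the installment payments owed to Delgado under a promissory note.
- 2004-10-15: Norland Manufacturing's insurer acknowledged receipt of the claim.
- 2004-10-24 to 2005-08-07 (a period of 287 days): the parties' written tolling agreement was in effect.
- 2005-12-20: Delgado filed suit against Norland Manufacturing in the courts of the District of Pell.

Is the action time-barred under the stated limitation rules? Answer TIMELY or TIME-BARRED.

TIMELY

The limitation period began to run on 2003-09-21.
18 months from 2003-09-21 is 2005-03-21.
The period was tolled for 287 days by the written tolling agreement (2004-10-24 to 2005-08-07), pushing the deadline to 2006-01-02.
The other events in the timeline have no effect on the limitation period under the stated rules.
The 2005-12-20 filing precedes the 2006-01-02 deadline; the claim is timely.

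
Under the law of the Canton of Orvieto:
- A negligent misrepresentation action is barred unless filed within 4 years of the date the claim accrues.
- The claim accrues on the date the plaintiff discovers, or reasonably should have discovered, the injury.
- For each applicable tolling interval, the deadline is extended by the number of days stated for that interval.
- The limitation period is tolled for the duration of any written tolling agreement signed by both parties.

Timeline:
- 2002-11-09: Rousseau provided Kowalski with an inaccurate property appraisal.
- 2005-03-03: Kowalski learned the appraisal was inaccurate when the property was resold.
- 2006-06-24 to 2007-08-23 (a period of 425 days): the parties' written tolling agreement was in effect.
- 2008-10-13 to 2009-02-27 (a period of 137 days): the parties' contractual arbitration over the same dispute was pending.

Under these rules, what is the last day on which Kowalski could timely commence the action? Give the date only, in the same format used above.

2010-05-02

Accrual is tied to discovery, so the period began on 2005-03-03 rather than on 2002-11-09 when the act occurred.
The untolled deadline — 4 years after 2005-03-03 — is 2009-03-03.
Because the written tolling agreement ran from 2006-06-24 to 2007-08-23, the deadline is extended by 425 days to 2010-05-02.
The pending related arbitration from 2008-10-13 to 2009-02-27 does not toll the period, because no stated rule makes a pending arbitration a tolling event.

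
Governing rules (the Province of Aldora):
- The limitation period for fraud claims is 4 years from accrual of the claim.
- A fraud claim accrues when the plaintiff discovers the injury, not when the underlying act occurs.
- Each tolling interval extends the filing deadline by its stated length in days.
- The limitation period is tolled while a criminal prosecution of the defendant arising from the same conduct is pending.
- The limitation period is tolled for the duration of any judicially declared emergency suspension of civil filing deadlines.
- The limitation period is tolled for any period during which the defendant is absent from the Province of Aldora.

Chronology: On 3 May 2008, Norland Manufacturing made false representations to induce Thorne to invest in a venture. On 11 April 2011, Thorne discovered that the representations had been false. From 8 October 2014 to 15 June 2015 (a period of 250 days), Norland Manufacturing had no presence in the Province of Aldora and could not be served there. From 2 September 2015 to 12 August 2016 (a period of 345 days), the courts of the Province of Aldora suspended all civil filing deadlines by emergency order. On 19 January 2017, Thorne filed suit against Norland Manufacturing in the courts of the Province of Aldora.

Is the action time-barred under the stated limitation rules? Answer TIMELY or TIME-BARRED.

TIME-BARRED

The claim did not accrue until Thorne discovered the injury on 11 April 2011; the 3 May 2008 act date does not start the clock under the stated rule.
The untolled deadline — 4 years after 11 April 2011 — is 11 April 2015.
The defendant's absence from the jurisdiction from 8 October 2014 to 15 June 2015 tolled the period for 250 days, extending the deadline to 17 December 2015.
The period was tolled for 345 days by the emergency suspension of filing deadlines (2 September 2015 to 12 August 2016), pushing the deadline to 26 November 2016.
Thorne filed on 19 January 2017, after the 26 November 2016 deadline, so the action is time-barred.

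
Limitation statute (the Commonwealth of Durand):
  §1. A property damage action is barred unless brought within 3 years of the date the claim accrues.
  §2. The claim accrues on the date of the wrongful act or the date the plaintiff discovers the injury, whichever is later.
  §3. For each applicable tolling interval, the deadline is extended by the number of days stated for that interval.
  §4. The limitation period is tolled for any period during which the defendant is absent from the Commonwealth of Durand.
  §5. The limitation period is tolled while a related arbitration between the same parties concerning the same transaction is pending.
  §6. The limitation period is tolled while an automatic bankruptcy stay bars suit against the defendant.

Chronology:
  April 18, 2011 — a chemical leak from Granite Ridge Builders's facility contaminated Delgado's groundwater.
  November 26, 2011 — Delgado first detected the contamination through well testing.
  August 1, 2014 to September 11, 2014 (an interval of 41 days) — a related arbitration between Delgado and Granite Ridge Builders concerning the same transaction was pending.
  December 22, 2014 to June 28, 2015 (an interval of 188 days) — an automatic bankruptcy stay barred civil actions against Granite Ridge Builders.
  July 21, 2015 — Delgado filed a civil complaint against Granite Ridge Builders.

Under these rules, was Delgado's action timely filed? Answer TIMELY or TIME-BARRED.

TIME-BARRED

Because discovery on November 26, 2011 post-dates the April 18, 2011 act, accrual under the later-of rule falls on November 26, 2011.
3 years from November 26, 2011 is November 26, 2014.
The pending related arbitration from August 1, 2014 to September 11, 2014 tolled the period for 41 days, extending the deadline to January 6, 2015.
Because the automatic bankruptcy stay ran from December 22, 2014 to June 28, 2015, the deadline is extended by 188 days to July 13, 2015.
The July 21, 2015 filing falls after the July 13, 2015 deadline; the claim is time-barred.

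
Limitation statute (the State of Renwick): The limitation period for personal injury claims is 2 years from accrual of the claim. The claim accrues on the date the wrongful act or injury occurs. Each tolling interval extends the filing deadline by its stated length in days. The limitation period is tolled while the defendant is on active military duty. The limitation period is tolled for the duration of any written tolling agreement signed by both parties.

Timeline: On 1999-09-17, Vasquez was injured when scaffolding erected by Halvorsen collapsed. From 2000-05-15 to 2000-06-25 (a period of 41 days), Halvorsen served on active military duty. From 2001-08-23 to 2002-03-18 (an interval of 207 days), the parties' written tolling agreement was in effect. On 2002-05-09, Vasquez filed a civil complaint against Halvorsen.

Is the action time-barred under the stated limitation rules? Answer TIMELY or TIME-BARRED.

The limitation period began to run on 1999-09-17.
The untolled deadline — 2 years after 1999-09-17 — is 2001-09-17.
Because the defendant's active military service ran from 2000-05-15 to 2000-06-25, the deadline is extended by 41 days to 2001-10-28.
The written tolling agreement from 2001-08-23 to 2002-03-18 tolled the period for 207 days, extending the deadline to 2002-05-23.
Filing on 2002-05-09 beat the 2002-05-23 deadline — the action is timely.

TIMELY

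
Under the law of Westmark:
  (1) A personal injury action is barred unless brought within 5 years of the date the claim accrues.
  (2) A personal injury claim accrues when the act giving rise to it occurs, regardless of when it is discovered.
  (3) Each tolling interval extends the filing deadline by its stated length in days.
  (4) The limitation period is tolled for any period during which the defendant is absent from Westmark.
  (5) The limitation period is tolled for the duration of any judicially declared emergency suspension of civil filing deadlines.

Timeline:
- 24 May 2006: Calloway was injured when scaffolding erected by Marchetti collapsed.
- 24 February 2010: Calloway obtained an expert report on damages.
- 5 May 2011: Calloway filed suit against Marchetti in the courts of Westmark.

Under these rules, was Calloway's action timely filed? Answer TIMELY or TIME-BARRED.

TIMELY

The claim accrued on 24 May 2006, when the wrongful act occurred.
The untolled deadline — 5 years after 24 May 2006 — is 24 May 2011.
Nothing else in the chronology tolls or restarts the period.
The 5 May 2011 filing precedes the 24 May 2011 deadline; the claim is timely.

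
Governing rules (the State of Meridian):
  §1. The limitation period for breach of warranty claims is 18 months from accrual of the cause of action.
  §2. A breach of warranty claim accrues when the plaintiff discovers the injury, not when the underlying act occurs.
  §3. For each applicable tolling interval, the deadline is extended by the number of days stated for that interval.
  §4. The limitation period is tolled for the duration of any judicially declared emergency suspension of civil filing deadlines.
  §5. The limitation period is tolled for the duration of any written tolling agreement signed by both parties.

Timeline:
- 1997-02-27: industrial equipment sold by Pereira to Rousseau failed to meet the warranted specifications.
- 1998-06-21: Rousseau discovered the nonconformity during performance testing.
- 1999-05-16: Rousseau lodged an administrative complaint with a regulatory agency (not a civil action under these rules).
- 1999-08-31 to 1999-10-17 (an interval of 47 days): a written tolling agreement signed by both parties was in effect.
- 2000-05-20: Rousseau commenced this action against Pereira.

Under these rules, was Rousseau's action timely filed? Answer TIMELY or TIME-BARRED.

The claim did not accrue until Rousseau discovered the injury on 1998-06-21; the 1997-02-27 act date does not start the clock under the stated rule.
18 months from 1998-06-21 is 1999-12-21.
Because the written tolling agreement ran from 1999-08-31 to 1999-10-17, the deadline is extended by 47 days to 2000-02-06.
The other events in the timeline have no effect on the limitation period under the stated rules.
Filing on 2000-05-20 missed the 2000-02-06 deadline — the action is time-barred.

TIME-BARRED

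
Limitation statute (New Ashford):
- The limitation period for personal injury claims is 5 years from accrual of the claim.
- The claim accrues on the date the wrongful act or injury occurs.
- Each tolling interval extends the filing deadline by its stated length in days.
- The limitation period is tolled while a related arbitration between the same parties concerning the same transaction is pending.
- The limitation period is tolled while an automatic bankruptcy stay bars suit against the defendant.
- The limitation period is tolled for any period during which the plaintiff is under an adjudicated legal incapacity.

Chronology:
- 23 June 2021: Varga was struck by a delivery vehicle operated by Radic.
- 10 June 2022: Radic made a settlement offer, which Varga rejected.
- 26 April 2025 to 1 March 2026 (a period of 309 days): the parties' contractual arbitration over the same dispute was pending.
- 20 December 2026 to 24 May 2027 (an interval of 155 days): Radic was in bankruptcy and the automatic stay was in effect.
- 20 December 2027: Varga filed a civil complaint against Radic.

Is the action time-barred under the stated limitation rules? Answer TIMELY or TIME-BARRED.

TIME-BARRED

The limitation period began to run on 23 June 2021.
Adding the 5 years base period to 23 June 2021 gives a deadline of 23 June 2026, before any tolling.
The pending related arbitration from 26 April 2025 to 1 March 2026 tolled the period for 309 days, extending the deadline to 28 April 2027.
The automatic bankruptcy stay from 20 December 2026 to 24 May 2027 tolled the period for 155 days, extending the deadline to 30 September 2027.
None of the other events listed affects the running of the period under the stated rules.
The 20 December 2027 filing falls after the 30 September 2027 deadline; the claim is time-barred.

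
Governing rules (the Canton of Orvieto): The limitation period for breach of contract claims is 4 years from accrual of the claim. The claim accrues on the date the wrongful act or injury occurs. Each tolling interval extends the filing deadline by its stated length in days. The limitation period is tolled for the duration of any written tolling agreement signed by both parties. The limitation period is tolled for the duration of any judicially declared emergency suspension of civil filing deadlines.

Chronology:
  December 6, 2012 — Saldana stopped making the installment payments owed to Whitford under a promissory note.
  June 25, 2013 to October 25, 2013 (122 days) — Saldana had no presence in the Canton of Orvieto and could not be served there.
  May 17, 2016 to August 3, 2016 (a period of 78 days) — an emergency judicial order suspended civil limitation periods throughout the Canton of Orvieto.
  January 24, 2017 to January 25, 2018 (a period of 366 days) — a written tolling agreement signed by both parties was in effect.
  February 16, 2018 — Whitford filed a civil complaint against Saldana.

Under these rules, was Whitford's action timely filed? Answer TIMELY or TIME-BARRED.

TIMELY

The limitation period began to run on December 6, 2012.
4 years from December 6, 2012 is December 6, 2016.
The period was tolled for 78 days by the emergency suspension of filing deadlines (May 17, 2016 to August 3, 2016), pushing the deadline to February 22, 2017.
The written tolling agreement from January 24, 2017 to January 25, 2018 tolled the period for 366 days, extending the deadline to February 23, 2018.
The defendant's absence from the jurisdiction from June 25, 2013 to October 25, 2013 does not toll the period, because no stated rule makes the defendant's absence a tolling event.
The February 16, 2018 filing precedes the February 23, 2018 deadline; the claim is timely.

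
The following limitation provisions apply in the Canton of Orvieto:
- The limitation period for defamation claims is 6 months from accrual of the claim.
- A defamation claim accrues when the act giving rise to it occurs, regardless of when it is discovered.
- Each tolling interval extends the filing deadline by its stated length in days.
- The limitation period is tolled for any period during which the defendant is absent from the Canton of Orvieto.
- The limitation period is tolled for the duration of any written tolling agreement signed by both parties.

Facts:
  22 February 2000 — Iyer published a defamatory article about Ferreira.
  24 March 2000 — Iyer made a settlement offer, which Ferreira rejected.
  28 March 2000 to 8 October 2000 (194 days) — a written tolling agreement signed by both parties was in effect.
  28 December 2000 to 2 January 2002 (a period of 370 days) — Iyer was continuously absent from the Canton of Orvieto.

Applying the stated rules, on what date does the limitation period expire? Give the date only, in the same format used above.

The limitation period began to run on 22 February 2000.
The untolled deadline — 6 months after 22 February 2000 — is 22 August 2000.
The period was tolled for 194 days by the written tolling agreement (28 March 2000 to 8 October 2000), pushing the deadline to 4 March 2001.
Because the defendant's absence from the jurisdiction ran from 28 December 2000 to 2 January 2002, the deadline is extended by 370 days to 9 March 2002.
Nothing else in the chronology tolls or restarts the period.

9 March 2002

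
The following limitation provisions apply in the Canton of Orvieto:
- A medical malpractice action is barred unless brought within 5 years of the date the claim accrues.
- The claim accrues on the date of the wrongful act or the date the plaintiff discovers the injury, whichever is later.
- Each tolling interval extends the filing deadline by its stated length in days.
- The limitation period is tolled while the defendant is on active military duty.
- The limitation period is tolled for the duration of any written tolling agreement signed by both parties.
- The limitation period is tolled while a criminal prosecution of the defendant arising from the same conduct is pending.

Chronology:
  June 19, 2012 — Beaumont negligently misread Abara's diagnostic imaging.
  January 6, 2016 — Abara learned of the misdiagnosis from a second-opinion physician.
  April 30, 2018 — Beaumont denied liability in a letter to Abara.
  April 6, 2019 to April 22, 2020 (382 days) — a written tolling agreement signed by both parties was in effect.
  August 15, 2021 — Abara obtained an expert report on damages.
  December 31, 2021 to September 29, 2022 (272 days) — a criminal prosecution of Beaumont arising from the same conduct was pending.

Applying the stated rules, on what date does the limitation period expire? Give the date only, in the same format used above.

October 22, 2022

The claim accrued on January 6, 2016 — the later of the June 19, 2012 act and the January 6, 2016 discovery.
5 years from January 6, 2016 is January 6, 2021.
The period was tolled for 382 days by the written tolling agreement (April 6, 2019 to April 22, 2020), pushing the deadline to January 23, 2022.
The period was tolled for 272 days by the pending criminal prosecution (December 31, 2021 to September 29, 2022), pushing the deadline to October 22, 2022.
The other events in the timeline have no effect on the limitation period under the stated rules.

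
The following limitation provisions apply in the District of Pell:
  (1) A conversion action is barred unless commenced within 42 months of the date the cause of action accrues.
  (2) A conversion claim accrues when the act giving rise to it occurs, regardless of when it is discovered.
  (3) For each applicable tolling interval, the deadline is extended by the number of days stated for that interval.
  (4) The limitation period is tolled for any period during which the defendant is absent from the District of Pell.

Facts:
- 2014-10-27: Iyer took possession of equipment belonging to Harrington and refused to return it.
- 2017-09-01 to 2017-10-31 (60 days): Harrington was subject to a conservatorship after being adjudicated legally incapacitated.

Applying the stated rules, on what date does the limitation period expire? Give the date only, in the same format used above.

2018-04-27

The claim accrued on 2014-10-27, when the wrongful act occurred.
Adding the 42 months base period to 2014-10-27 gives a deadline of 2018-04-27, before any tolling.
No stated provision tolls the period for the plaintiff's incapacity, so the interval from 2017-09-01 to 2017-10-31 has no effect on the deadline.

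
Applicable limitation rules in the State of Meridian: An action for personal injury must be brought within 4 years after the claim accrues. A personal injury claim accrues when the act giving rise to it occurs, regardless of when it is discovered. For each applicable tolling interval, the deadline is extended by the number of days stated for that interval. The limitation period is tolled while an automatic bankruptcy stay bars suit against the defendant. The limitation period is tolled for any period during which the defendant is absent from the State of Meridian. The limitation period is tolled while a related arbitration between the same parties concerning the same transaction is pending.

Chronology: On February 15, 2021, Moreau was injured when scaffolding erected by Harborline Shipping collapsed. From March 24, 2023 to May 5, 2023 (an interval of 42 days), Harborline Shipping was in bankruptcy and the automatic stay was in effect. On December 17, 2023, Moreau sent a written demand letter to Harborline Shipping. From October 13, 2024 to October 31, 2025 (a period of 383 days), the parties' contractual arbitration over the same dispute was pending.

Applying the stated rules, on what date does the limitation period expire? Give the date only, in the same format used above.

April 16, 2026

The claim accrued on February 15, 2021, when the wrongful act occurred.
The untolled deadline — 4 years after February 15, 2021 — is February 15, 2025.
Because the automatic bankruptcy stay ran from March 24, 2023 to May 5, 2023, the deadline is extended by 42 days to March 29, 2025.
Because the pending related arbitration ran from October 13, 2024 to October 31, 2025, the deadline is extended by 383 days to April 16, 2026.
The other events in the timeline have no effect on the limitation period under the stated rules.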